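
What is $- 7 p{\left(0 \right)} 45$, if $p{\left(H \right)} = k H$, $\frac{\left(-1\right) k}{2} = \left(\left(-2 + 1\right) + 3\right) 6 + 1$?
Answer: $0$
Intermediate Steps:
$k = -26$ ($k = - 2 \left(\left(\left(-2 + 1\right) + 3\right) 6 + 1\right) = - 2 \left(\left(-1 + 3\right) 6 + 1\right) = - 2 \left(2 \cdot 6 + 1\right) = - 2 \left(12 + 1\right) = \left(-2\right) 13 = -26$)
$p{\left(H \right)} = - 26 H$
$- 7 p{\left(0 \right)} 45 = - 7 \left(\left(-26\right) 0\right) 45 = \left(-7\right) 0 \cdot 45 = 0 \cdot 45 = 0$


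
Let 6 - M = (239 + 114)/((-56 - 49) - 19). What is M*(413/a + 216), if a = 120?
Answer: 28887301/14880 ≈ 1941.4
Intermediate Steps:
M = 1097/124 (M = 6 - (239 + 114)/((-56 - 49) - 19) = 6 - 353/(-105 - 19) = 6 - 353/(-124) = 6 - 353*(-1)/124 = 6 - 1*(-353/124) = 6 + 353/124 = 1097/124 ≈ 8.8468)
M*(413/a + 216) = 1097*(413/120 + 216)/124 = (1097/124)*(26333/120) = 28887301/14880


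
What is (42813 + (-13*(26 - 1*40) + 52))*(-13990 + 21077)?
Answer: 305074089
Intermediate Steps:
(42813 + (-13*(26 - 1*40) + 52))*(-13990 + 21077) = (42813 + (-13*(26 - 40) + 52))*7087 = (42813 + (-13*(-14) + 52))*7087 = (42813 + (182 + 52))*7087 = (42813 + 234)*7087 = 43047*7087 = 305074089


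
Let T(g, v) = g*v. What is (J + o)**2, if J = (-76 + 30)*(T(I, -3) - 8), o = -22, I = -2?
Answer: 4900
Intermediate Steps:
J = 92 (J = (-76 + 30)*(-2*(-3) - 8) = -46*(6 - 8) = -46*(-2) = 92)
(J + o)**2 = (92 - 22)**2 = 70**2 = 4900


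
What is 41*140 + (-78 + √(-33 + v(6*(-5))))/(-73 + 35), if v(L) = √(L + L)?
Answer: 109099/19 - √(-33 + 2*I*√15)/38 ≈ 5742.0 - 0.1522*I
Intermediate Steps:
v(L) = √2*√L (v(L) = √(2*L) = √2*√L)
41*140 + (-78 + √(-33 + v(6*(-5))))/(-73 + 35) = 41*140 + (-78 + √(-33 + √2*√(6*(-5))))/(-73 + 35) = 5740 + (-78 + √(-33 + √2*√(-30)))/(-38) = 5740 + (-78 + √(-33 + √2*(I*√30)))*(-1/38) = 5740 + (-78 + √(-33 + 2*I*√15))*(-1/38) = 5740 + (39/19 - √(-33 + 2*I*√15)/38) = 109099/19 - √(-33 + 2*I*√15)/38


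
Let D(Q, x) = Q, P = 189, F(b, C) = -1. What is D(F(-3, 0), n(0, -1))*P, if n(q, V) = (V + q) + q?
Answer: -189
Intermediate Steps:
n(q, V) = V + 2*q
D(F(-3, 0), n(0, -1))*P = -1*189 = -189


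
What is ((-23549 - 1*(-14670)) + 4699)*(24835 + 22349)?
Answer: -197229120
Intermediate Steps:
((-23549 - 1*(-14670)) + 4699)*(24835 + 22349) = ((-23549 + 14670) + 4699)*47184 = (-8879 + 4699)*47184 = -4180*47184 = -197229120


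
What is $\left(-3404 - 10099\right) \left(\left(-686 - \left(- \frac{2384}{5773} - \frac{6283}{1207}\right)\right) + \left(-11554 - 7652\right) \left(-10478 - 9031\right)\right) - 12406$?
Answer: $- \frac{35254149426575489251}{6968011} \approx -5.0594 \cdot 10^{12}$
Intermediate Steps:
$\left(-3404 - 10099\right) \left(\left(-686 - \left(- \frac{2384}{5773} - \frac{6283}{1207}\right)\right) + \left(-11554 - 7652\right) \left(-10478 - 9031\right)\right) - 12406 = - 13503 \left(\left(-686 - \left(\left(-2384\right) \frac{1}{5773} - \frac{6283}{1207}\right)\right) - -374689854\right) - 12406 = - 13503 \left(\left(-686 - \left(- \frac{2384}{5773} - \frac{6283}{1207}\right)\right) + 374689854\right) - 12406 = - 13503 \left(\left(-686 - - \frac{39149247}{6968011}\right) + 374689854\right) - 12406 = - 13503 \left(\left(-686 + \frac{39149247}{6968011}\right) + 374689854\right) - 12406 = - 13503 \left(- \frac{4740906299}{6968011} + 374689854\right) - 12406 = \left(-13503\right) \frac{2610838283354095}{6968011} - 12406 = - \frac{35254149340130344785}{6968011} - 12406 = - \frac{35254149426575489251}{6968011}$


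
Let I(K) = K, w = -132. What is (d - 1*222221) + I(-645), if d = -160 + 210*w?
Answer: -250746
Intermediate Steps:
d = -27880 (d = -160 + 210*(-132) = -160 - 27720 = -27880)
(d - 1*222221) + I(-645) = (-27880 - 1*222221) - 645 = (-27880 - 222221) - 645 = -250101 - 645 = -250746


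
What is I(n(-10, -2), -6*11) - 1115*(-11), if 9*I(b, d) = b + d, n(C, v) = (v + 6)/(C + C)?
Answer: 551594/45 ≈ 12258.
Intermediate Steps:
n(C, v) = (6 + v)/(2*C) (n(C, v) = (6 + v)/((2*C)) = (6 + v)*(1/(2*C)) = (6 + v)/(2*C))
I(b, d) = b/9 + d/9 (I(b, d) = (b + d)/9 = b/9 + d/9)
I(n(-10, -2), -6*11) - 1115*(-11) = (((1/2)*(6 - 2)/(-10))/9 + (-6*11)/9) - 1115*(-11) = (((1/2)*(-1/10)*4)/9 + (1/9)*(-66)) - 1*(-12265) = ((1/9)*(-1/5) - 22/3) + 12265 = (-1/45 - 22/3) + 12265 = -331/45 + 12265 = 551594/45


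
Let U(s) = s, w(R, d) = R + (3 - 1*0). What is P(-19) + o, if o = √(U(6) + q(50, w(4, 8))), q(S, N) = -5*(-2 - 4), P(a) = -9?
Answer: -3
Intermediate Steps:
w(R, d) = 3 + R (w(R, d) = R + (3 + 0) = R + 3 = 3 + R)
q(S, N) = 30 (q(S, N) = -5*(-6) = 30)
o = 6 (o = √(6 + 30) = √36 = 6)
P(-19) + o = -9 + 6 = -3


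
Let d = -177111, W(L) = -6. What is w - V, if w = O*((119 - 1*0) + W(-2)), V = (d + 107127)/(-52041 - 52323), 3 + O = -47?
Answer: -16381294/2899 ≈ -5650.7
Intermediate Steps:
O = -50 (O = -3 - 47 = -50)
V = 1944/2899 (V = (-177111 + 107127)/(-52041 - 52323) = -69984/(-104364) = -69984*(-1/104364) = 1944/2899 ≈ 0.67058)
w = -5650 (w = -50*((119 - 1*0) - 6) = -50*((119 + 0) - 6) = -50*(119 - 6) = -50*113 = -5650)
w - V = -5650 - 1*1944/2899 = -5650 - 1944/2899 = -16381294/2899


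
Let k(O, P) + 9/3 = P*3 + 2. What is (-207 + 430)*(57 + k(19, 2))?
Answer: 13826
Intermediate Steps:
k(O, P) = -1 + 3*P (k(O, P) = -3 + (P*3 + 2) = -3 + (3*P + 2) = -3 + (2 + 3*P) = -1 + 3*P)
(-207 + 430)*(57 + k(19, 2)) = (-207 + 430)*(57 + (-1 + 3*2)) = 223*(57 + (-1 + 6)) = 223*(57 + 5) = 223*62 = 13826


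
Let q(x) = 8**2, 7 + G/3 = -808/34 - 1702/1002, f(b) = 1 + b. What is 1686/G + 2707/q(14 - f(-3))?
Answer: 221059487/8847680 ≈ 24.985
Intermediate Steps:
G = -276490/2839 (G = -21 + 3*(-808/34 - 1702/1002) = -21 + 3*(-808*1/34 - 1702*1/1002) = -21 + 3*(-404/17 - 851/501) = -21 + 3*(-216871/8517) = -21 - 216871/2839 = -276490/2839 ≈ -97.390)
q(x) = 64
1686/G + 2707/q(14 - f(-3)) = 1686/(-276490/2839) + 2707/64 = 1686*(-2839/276490) + 2707*(1/64) = -2393277/138245 + 2707/64 = 221059487/8847680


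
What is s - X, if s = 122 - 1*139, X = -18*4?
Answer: 55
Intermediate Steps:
X = -72
s = -17 (s = 122 - 139 = -17)
s - X = -17 - 1*(-72) = -17 + 72 = 55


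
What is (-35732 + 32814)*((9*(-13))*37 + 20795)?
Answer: -48047788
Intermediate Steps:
(-35732 + 32814)*((9*(-13))*37 + 20795) = -2918*(-117*37 + 20795) = -2918*(-4329 + 20795) = -2918*16466 = -48047788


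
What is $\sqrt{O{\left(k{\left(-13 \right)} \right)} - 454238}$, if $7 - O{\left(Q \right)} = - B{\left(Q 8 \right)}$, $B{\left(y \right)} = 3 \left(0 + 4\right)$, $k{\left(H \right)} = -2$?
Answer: $i \sqrt{454219} \approx 673.96 i$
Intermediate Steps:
$B{\left(y \right)} = 12$ ($B{\left(y \right)} = 3 \cdot 4 = 12$)
$O{\left(Q \right)} = 19$ ($O{\left(Q \right)} = 7 - \left(-1\right) 12 = 7 - -12 = 7 + 12 = 19$)
$\sqrt{O{\left(k{\left(-13 \right)} \right)} - 454238} = \sqrt{19 - 454238} = \sqrt{-454219} = i \sqrt{454219}$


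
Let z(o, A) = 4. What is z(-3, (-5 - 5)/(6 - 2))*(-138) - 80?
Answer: -632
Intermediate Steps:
z(-3, (-5 - 5)/(6 - 2))*(-138) - 80 = 4*(-138) - 80 = -552 - 80 = -632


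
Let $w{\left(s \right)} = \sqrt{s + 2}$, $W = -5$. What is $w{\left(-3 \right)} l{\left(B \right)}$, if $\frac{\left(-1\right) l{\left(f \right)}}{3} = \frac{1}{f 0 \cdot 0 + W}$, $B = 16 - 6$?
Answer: $\frac{3 i}{5} \approx 0.6 i$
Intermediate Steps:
$B = 10$ ($B = 16 - 6 = 10$)
$w{\left(s \right)} = \sqrt{2 + s}$
$l{\left(f \right)} = \frac{3}{5}$ ($l{\left(f \right)} = - \frac{3}{f 0 \cdot 0 - 5} = - \frac{3}{0 \cdot 0 - 5} = - \frac{3}{0 - 5} = - \frac{3}{-5} = \left(-3\right) \left(- \frac{1}{5}\right) = \frac{3}{5}$)
$w{\left(-3 \right)} l{\left(B \right)} = \sqrt{2 - 3} \cdot \frac{3}{5} = \sqrt{-1} \cdot \frac{3}{5} = i \frac{3}{5} = \frac{3 i}{5}$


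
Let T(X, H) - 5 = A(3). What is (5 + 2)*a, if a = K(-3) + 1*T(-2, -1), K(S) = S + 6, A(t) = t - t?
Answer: 56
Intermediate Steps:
A(t) = 0
T(X, H) = 5 (T(X, H) = 5 + 0 = 5)
K(S) = 6 + S
a = 8 (a = (6 - 3) + 1*5 = 3 + 5 = 8)
(5 + 2)*a = (5 + 2)*8 = 7*8 = 56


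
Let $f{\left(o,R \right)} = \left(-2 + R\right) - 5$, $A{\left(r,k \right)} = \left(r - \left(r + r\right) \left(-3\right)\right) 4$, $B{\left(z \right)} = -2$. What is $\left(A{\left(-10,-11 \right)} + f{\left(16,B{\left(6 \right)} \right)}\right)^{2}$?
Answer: $83521$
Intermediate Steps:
$A{\left(r,k \right)} = 28 r$ ($A{\left(r,k \right)} = \left(r - 2 r \left(-3\right)\right) 4 = \left(r - - 6 r\right) 4 = \left(r + 6 r\right) 4 = 7 r 4 = 28 r$)
$f{\left(o,R \right)} = -7 + R$
$\left(A{\left(-10,-11 \right)} + f{\left(16,B{\left(6 \right)} \right)}\right)^{2} = \left(28 \left(-10\right) - 9\right)^{2} = \left(-280 - 9\right)^{2} = \left(-289\right)^{2} = 83521$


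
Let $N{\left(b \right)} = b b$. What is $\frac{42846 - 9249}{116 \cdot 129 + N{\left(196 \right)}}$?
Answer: $\frac{33597}{53380} \approx 0.62939$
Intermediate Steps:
$N{\left(b \right)} = b^{2}$
$\frac{42846 - 9249}{116 \cdot 129 + N{\left(196 \right)}} = \frac{42846 - 9249}{116 \cdot 129 + 196^{2}} = \frac{33597}{14964 + 38416} = \frac{33597}{53380}$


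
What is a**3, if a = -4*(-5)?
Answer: 8000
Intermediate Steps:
a = 20
a**3 = 20**3 = 8000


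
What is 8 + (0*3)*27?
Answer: 8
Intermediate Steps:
8 + (0*3)*27 = 8 + 0*27 = 8 + 0 = 8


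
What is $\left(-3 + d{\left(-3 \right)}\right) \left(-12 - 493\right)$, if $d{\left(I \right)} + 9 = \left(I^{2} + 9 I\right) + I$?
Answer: $16665$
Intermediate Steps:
$d{\left(I \right)} = -9 + I^{2} + 10 I$ ($d{\left(I \right)} = -9 + \left(\left(I^{2} + 9 I\right) + I\right) = -9 + \left(I^{2} + 10 I\right) = -9 + I^{2} + 10 I$)
$\left(-3 + d{\left(-3 \right)}\right) \left(-12 - 493\right) = \left(-3 + \left(-9 + \left(-3\right)^{2} + 10 \left(-3\right)\right)\right) \left(-12 - 493\right) = \left(-3 - 30\right) \left(-505\right) = \left(-33\right) \left(-505\right) = 16665$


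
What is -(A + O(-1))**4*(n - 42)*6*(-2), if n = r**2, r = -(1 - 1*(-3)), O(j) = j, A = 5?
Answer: -79872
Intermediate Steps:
r = -4 (r = -(1 + 3) = -1*4 = -4)
n = 16 (n = (-4)**2 = 16)
-(A + O(-1))**4*(n - 42)*6*(-2) = -(5 - 1)**4*(16 - 42)*6*(-2) = -4**4*(-26)*(-12) = -256*(-26)*(-12) = -(-6656)*(-12) = -1*79872 = -79872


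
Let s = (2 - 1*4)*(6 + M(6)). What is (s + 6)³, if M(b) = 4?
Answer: -2744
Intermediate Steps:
s = -20 (s = (2 - 1*4)*(6 + 4) = (2 - 4)*10 = -2*10 = -20)
(s + 6)³ = (-20 + 6)³ = (-14)³ = -2744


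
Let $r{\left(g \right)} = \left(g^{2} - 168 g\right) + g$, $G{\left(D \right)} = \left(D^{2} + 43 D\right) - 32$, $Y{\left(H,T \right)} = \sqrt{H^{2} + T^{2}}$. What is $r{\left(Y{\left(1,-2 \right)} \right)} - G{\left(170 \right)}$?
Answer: $-36173 - 167 \sqrt{5} \approx -36546.0$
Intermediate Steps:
$G{\left(D \right)} = -32 + D^{2} + 43 D$
$r{\left(g \right)} = g^{2} - 167 g$
$r{\left(Y{\left(1,-2 \right)} \right)} - G{\left(170 \right)} = \sqrt{1^{2} + \left(-2\right)^{2}} \left(-167 + \sqrt{1^{2} + \left(-2\right)^{2}}\right) - \left(-32 + 170^{2} + 43 \cdot 170\right) = \sqrt{1 + 4} \left(-167 + \sqrt{1 + 4}\right) - \left(-32 + 28900 + 7310\right) = \sqrt{5} \left(-167 + \sqrt{5}\right) - 36178 = -36178 + \sqrt{5} \left(-167 + \sqrt{5}\right)$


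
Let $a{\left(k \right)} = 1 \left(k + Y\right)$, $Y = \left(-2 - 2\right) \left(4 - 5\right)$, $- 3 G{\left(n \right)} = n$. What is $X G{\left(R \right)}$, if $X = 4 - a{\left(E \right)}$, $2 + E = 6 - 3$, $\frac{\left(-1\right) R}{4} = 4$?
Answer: $- \frac{16}{3} \approx -5.3333$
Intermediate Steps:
$R = -16$ ($R = \left(-4\right) 4 = -16$)
$G{\left(n \right)} = - \frac{n}{3}$
$Y = 4$ ($Y = \left(-4\right) \left(-1\right) = 4$)
$E = 1$ ($E = -2 + \left(6 - 3\right) = -2 + 3 = 1$)
$a{\left(k \right)} = 4 + k$ ($a{\left(k \right)} = 1 \left(k + 4\right) = 1 \left(4 + k\right) = 4 + k$)
$X = -1$ ($X = 4 - \left(4 + 1\right) = 4 - 5 = -1$)
$X G{\left(R \right)} = - \frac{\left(-1\right) \left(-16\right)}{3} = \left(-1\right) \frac{16}{3} = - \frac{16}{3}$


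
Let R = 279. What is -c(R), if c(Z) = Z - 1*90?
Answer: -189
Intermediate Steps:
c(Z) = -90 + Z (c(Z) = Z - 90 = -90 + Z)
-c(R) = -(-90 + 279) = -1*189 = -189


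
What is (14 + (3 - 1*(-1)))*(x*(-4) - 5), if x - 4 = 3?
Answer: -594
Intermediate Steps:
x = 7 (x = 4 + 3 = 7)
(14 + (3 - 1*(-1)))*(x*(-4) - 5) = (14 + (3 - 1*(-1)))*(7*(-4) - 5) = (14 + (3 + 1))*(-28 - 5) = (14 + 4)*(-33) = 18*(-33) = -594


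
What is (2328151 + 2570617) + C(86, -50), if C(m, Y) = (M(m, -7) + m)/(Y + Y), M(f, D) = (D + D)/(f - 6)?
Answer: 19595068567/4000 ≈ 4.8988e+6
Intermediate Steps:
M(f, D) = 2*D/(-6 + f) (M(f, D) = (2*D)/(-6 + f) = 2*D/(-6 + f))
C(m, Y) = (m - 14/(-6 + m))/(2*Y) (C(m, Y) = (2*(-7)/(-6 + m) + m)/(Y + Y) = (-14/(-6 + m) + m)/((2*Y)) = (m - 14/(-6 + m))*(1/(2*Y)) = (m - 14/(-6 + m))/(2*Y))
(2328151 + 2570617) + C(86, -50) = (2328151 + 2570617) + (½)*(-14 + 86*(-6 + 86))/(-50*(-6 + 86)) = 4898768 + (½)*(-1/50)*(-14 + 86*80)/80 = 4898768 + (½)*(-1/50)*(1/80)*(-14 + 6880) = 4898768 + (½)*(-1/50)*(1/80)*6866 = 4898768 - 3433/4000 = 19595068567/4000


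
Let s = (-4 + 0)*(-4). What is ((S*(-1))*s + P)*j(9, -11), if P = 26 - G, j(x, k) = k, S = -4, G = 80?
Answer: -110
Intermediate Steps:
s = 16 (s = -4*(-4) = 16)
P = -54 (P = 26 - 1*80 = 26 - 80 = -54)
((S*(-1))*s + P)*j(9, -11) = (-4*(-1)*16 - 54)*(-11) = (4*16 - 54)*(-11) = (64 - 54)*(-11) = 10*(-11) = -110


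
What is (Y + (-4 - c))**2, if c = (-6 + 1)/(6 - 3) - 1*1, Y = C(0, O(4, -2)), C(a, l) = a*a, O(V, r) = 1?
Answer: 16/9 ≈ 1.7778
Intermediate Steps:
C(a, l) = a**2
Y = 0 (Y = 0**2 = 0)
c = -8/3 (c = -5/3 - 1 = -8/3 ≈ -2.6667)
(Y + (-4 - c))**2 = (0 + (-4 - 1*(-8/3)))**2 = (0 + (-4 + 8/3))**2 = (0 - 4/3)**2 = (-4/3)**2 = 16/9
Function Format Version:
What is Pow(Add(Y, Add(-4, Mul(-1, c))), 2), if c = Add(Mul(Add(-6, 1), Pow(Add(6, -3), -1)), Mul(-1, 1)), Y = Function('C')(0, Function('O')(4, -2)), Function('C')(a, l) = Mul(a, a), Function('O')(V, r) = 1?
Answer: Rational(16, 9) ≈ 1.7778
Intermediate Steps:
Function('C')(a, l) = Pow(a, 2)
Y = 0 (Y = Pow(0, 2) = 0)
c = Rational(-8, 3) (c = Add(Mul(-5, Pow(3, -1)), -1) = Add(Mul(-5, Rational(1, 3)), -1) = Add(Rational(-5, 3), -1) = Rational(-8, 3) ≈ -2.6667)
Pow(Add(Y, Add(-4, Mul(-1, c))), 2) = Pow(Add(0, Add(-4, Mul(-1, Rational(-8, 3)))), 2) = Pow(Add(0, Add(-4, Rational(8, 3))), 2) = Pow(Add(0, Rational(-4, 3)), 2) = Pow(Rational(-4, 3), 2) = Rational(16, 9)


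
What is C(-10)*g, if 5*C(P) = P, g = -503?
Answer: 1006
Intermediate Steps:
C(P) = P/5
C(-10)*g = ((⅕)*(-10))*(-503) = -2*(-503) = 1006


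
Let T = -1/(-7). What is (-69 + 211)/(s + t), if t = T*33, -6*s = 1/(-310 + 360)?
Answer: 298200/9893 ≈ 30.143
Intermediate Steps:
T = ⅐ (T = -1*(-⅐) = ⅐ ≈ 0.14286)
s = -1/300 (s = -1/(6*(-310 + 360)) = -⅙/50 = -⅙*1/50 = -1/300 ≈ -0.0033333)
t = 33/7 (t = (⅐)*33 = 33/7 ≈ 4.7143)
(-69 + 211)/(s + t) = (-69 + 211)/(-1/300 + 33/7) = 142/(9893/2100) = 142*(2100/9893) = 298200/9893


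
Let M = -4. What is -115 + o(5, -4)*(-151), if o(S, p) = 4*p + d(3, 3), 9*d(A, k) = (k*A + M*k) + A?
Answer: 2301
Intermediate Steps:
d(A, k) = -4*k/9 + A/9 + A*k/9 (d(A, k) = ((k*A - 4*k) + A)/9 = ((A*k - 4*k) + A)/9 = ((-4*k + A*k) + A)/9 = (A - 4*k + A*k)/9 = -4*k/9 + A/9 + A*k/9)
o(S, p) = 4*p (o(S, p) = 4*p + (-4/9*3 + (⅑)*3 + (⅑)*3*3) = 4*p + (-4/3 + ⅓ + 1) = 4*p + 0 = 4*p)
-115 + o(5, -4)*(-151) = -115 + (4*(-4))*(-151) = -115 - 16*(-151) = -115 + 2416 = 2301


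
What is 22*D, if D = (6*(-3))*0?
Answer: 0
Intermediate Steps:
D = 0 (D = -18*0 = 0)
22*D = 22*0 = 0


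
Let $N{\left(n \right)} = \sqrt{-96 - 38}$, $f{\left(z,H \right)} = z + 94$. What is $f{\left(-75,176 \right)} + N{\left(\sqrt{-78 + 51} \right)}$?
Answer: $19 + i \sqrt{134} \approx 19.0 + 11.576 i$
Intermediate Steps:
$f{\left(z,H \right)} = 94 + z$
$N{\left(n \right)} = i \sqrt{134}$ ($N{\left(n \right)} = \sqrt{-134} = i \sqrt{134}$)
$f{\left(-75,176 \right)} + N{\left(\sqrt{-78 + 51} \right)} = \left(94 - 75\right) + i \sqrt{134} = 19 + i \sqrt{134}$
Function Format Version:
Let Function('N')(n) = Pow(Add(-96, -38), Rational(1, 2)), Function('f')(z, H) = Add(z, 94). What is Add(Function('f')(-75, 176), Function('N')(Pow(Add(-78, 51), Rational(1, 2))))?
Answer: Add(19, Mul(I, Pow(134, Rational(1, 2)))) ≈ Add(19.000, Mul(11.576, I))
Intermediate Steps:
Function('f')(z, H) = Add(94, z)
Function('N')(n) = Mul(I, Pow(134, Rational(1, 2))) (Function('N')(n) = Pow(-134, Rational(1, 2)) = Mul(I, Pow(134, Rational(1, 2))))
Add(Function('f')(-75, 176), Function('N')(Pow(Add(-78, 51), Rational(1, 2)))) = Add(Add(94, -75), Mul(I, Pow(134, Rational(1, 2)))) = Add(19, Mul(I, Pow(134, Rational(1, 2))))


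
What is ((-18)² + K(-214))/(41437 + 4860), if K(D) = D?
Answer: 110/46297 ≈ 0.0023760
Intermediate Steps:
((-18)² + K(-214))/(41437 + 4860) = ((-18)² - 214)/(41437 + 4860) = (324 - 214)/46297 = 110*(1/46297) = 110/46297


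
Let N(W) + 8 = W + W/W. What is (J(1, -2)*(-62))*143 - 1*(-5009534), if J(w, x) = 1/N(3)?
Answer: 10023501/2 ≈ 5.0118e+6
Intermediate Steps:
N(W) = -7 + W (N(W) = -8 + (W + W/W) = -8 + (W + 1) = -8 + (1 + W) = -7 + W)
J(w, x) = -1/4 (J(w, x) = 1/(-7 + 3) = 1/(-4) = -1/4)
(J(1, -2)*(-62))*143 - 1*(-5009534) = -1/4*(-62)*143 - 1*(-5009534) = (31/2)*143 + 5009534 = 4433/2 + 5009534 = 10023501/2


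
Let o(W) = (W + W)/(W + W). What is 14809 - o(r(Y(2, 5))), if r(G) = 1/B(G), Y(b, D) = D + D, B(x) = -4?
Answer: 14808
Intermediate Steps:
Y(b, D) = 2*D
r(G) = -¼ (r(G) = 1/(-4) = -¼)
o(W) = 1 (o(W) = (2*W)/((2*W)) = (2*W)*(1/(2*W)) = 1)
14809 - o(r(Y(2, 5))) = 14809 - 1*1 = 14809 - 1 = 14808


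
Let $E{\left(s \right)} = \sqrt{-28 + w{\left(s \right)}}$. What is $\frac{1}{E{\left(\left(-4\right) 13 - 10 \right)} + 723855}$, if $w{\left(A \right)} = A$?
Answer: $\frac{48257}{34931070741} - \frac{i \sqrt{10}}{174655353705} \approx 1.3815 \cdot 10^{-6} - 1.8106 \cdot 10^{-11} i$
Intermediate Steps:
$E{\left(s \right)} = \sqrt{-28 + s}$
$\frac{1}{E{\left(\left(-4\right) 13 - 10 \right)} + 723855} = \frac{1}{\sqrt{-28 - 62} + 723855} = \frac{1}{\sqrt{-90} + 723855} = \frac{1}{3 i \sqrt{10} + 723855} = \frac{1}{723855 + 3 i \sqrt{10}}$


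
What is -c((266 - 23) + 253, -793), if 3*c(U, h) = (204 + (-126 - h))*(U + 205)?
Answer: -610571/3 ≈ -2.0352e+5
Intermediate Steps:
c(U, h) = (78 - h)*(205 + U)/3 (c(U, h) = ((204 + (-126 - h))*(U + 205))/3 = ((78 - h)*(205 + U))/3 = (78 - h)*(205 + U)/3)
-c((266 - 23) + 253, -793) = -(5330 + 26*((266 - 23) + 253) - 205/3*(-793) - ⅓*((266 - 23) + 253)*(-793)) = -(5330 + 26*(243 + 253) + 162565/3 - ⅓*(243 + 253)*(-793)) = -(5330 + 26*496 + 162565/3 - ⅓*496*(-793)) = -(5330 + 12896 + 162565/3 + 393328/3) = -1*610571/3 = -610571/3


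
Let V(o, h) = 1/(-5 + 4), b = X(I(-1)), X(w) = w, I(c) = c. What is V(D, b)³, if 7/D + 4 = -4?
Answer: -1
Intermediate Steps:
D = -7/8 (D = 7/(-4 - 4) = 7/(-8) = 7*(-⅛) = -7/8 ≈ -0.87500)
b = -1
V(o, h) = -1 (V(o, h) = 1/(-1) = -1)
V(D, b)³ = (-1)³ = -1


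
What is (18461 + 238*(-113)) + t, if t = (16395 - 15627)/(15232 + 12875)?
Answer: -79008521/9369 ≈ -8433.0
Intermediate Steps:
t = 256/9369 (t = 768/28107 = 768*(1/28107) = 256/9369 ≈ 0.027324)
(18461 + 238*(-113)) + t = (18461 + 238*(-113)) + 256/9369 = (18461 - 26894) + 256/9369 = -8433 + 256/9369 = -79008521/9369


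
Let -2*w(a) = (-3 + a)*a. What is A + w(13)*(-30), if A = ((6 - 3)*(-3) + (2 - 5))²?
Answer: 2094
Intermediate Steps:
w(a) = -a*(-3 + a)/2 (w(a) = -(-3 + a)*a/2 = -a*(-3 + a)/2)
A = 144 (A = (3*(-3) - 3)² = (-9 - 3)² = (-12)² = 144)
A + w(13)*(-30) = 144 + ((½)*13*(3 - 1*13))*(-30) = 144 + ((½)*13*(3 - 13))*(-30) = 144 + ((½)*13*(-10))*(-30) = 144 - 65*(-30) = 144 + 1950 = 2094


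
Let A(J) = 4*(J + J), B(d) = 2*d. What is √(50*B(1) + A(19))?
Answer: 6*√7 ≈ 15.875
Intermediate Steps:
A(J) = 8*J (A(J) = 4*(2*J) = 8*J)
√(50*B(1) + A(19)) = √(50*(2*1) + 8*19) = √(50*2 + 152) = √(100 + 152) = √252 = 6*√7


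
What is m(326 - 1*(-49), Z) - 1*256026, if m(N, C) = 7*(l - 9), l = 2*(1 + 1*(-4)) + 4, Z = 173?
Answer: -256103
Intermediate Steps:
l = -2 (l = 2*(1 - 4) + 4 = 2*(-3) + 4 = -6 + 4 = -2)
m(N, C) = -77 (m(N, C) = 7*(-2 - 9) = 7*(-11) = -77)
m(326 - 1*(-49), Z) - 1*256026 = -77 - 1*256026 = -77 - 256026 = -256103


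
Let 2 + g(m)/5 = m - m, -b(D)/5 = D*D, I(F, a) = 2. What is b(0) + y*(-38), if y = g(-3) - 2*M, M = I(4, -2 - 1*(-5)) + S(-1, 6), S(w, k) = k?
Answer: 988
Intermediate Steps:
b(D) = -5*D² (b(D) = -5*D*D = -5*D²)
g(m) = -10 (g(m) = -10 + 5*(m - m) = -10 + 5*0 = -10 + 0 = -10)
M = 8 (M = 2 + 6 = 8)
y = -26 (y = -10 - 2*8 = -10 - 16 = -26)
b(0) + y*(-38) = -5*0² - 26*(-38) = -5*0 + 988 = 0 + 988 = 988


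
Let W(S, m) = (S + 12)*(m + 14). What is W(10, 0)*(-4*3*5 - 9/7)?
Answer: -18876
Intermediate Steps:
W(S, m) = (12 + S)*(14 + m)
W(10, 0)*(-4*3*5 - 9/7) = (168 + 12*0 + 14*10 + 10*0)*(-4*3*5 - 9/7) = (168 + 0 + 140 + 0)*(-12*5 - 9*⅐) = 308*(-60 - 9/7) = 308*(-429/7) = -18876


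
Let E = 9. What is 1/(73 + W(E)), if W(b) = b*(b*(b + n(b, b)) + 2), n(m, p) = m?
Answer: 1/1549 ≈ 0.00064558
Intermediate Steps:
W(b) = b*(2 + 2*b²) (W(b) = b*(b*(b + b) + 2) = b*(b*(2*b) + 2) = b*(2*b² + 2) = b*(2 + 2*b²))
1/(73 + W(E)) = 1/(73 + 2*9*(1 + 9²)) = 1/(73 + 2*9*(1 + 81)) = 1/(73 + 2*9*82) = 1/(73 + 1476) = 1/1549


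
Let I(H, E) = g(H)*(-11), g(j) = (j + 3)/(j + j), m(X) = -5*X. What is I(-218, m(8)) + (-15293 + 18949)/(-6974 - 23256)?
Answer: -36543983/6590140 ≈ -5.5452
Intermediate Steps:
g(j) = (3 + j)/(2*j) (g(j) = (3 + j)/((2*j)) = (3 + j)*(1/(2*j)) = (3 + j)/(2*j))
I(H, E) = -11*(3 + H)/(2*H) (I(H, E) = ((3 + H)/(2*H))*(-11) = -11*(3 + H)/(2*H))
I(-218, m(8)) + (-15293 + 18949)/(-6974 - 23256) = (11/2)*(-3 - 1*(-218))/(-218) + (-15293 + 18949)/(-6974 - 23256) = (11/2)*(-1/218)*(-3 + 218) + 3656/(-30230) = (11/2)*(-1/218)*215 + 3656*(-1/30230) = -2365/436 - 1828/15115 = -36543983/6590140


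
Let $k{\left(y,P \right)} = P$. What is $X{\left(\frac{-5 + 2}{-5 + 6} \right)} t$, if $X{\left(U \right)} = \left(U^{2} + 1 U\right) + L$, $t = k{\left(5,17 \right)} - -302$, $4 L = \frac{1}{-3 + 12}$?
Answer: $\frac{69223}{36} \approx 1922.9$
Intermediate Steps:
$L = \frac{1}{36}$ ($L = \frac{1}{4 \left(-3 + 12\right)} = \frac{1}{4 \cdot 9} = \frac{1}{4} \cdot \frac{1}{9} = \frac{1}{36} \approx 0.027778$)
$t = 319$ ($t = 17 - -302 = 17 + 302 = 319$)
$X{\left(U \right)} = \frac{1}{36} + U + U^{2}$ ($X{\left(U \right)} = \left(U^{2} + 1 U\right) + \frac{1}{36} = \left(U^{2} + U\right) + \frac{1}{36} = \left(U + U^{2}\right) + \frac{1}{36} = \frac{1}{36} + U + U^{2}$)
$X{\left(\frac{-5 + 2}{-5 + 6} \right)} t = \left(\frac{1}{36} + \frac{-5 + 2}{-5 + 6} + \left(\frac{-5 + 2}{-5 + 6}\right)^{2}\right) 319 = \left(\frac{1}{36} - \frac{3}{1} + \left(- \frac{3}{1}\right)^{2}\right) 319 = \left(\frac{1}{36} - 3 + \left(\left(-3\right) 1\right)^{2}\right) 319 = \left(\frac{1}{36} - 3 + \left(-3\right)^{2}\right) 319 = \left(\frac{1}{36} - 3 + 9\right) 319 = \frac{217}{36} \cdot 319 = \frac{69223}{36}$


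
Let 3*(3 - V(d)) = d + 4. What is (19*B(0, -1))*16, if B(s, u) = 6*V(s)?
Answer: 3040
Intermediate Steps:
V(d) = 5/3 - d/3 (V(d) = 3 - (d + 4)/3 = 3 - (4 + d)/3 = 3 + (-4/3 - d/3) = 5/3 - d/3)
B(s, u) = 10 - 2*s (B(s, u) = 6*(5/3 - s/3) = 10 - 2*s)
(19*B(0, -1))*16 = (19*(10 - 2*0))*16 = (19*(10 + 0))*16 = (19*10)*16 = 190*16 = 3040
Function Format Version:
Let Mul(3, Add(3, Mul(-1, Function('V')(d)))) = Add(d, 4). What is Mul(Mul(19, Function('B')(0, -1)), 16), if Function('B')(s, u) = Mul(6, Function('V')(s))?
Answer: 3040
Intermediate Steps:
Function('V')(d) = Add(Rational(5, 3), Mul(Rational(-1, 3), d)) (Function('V')(d) = Add(3, Mul(Rational(-1, 3), Add(d, 4))) = Add(3, Mul(Rational(-1, 3), Add(4, d))) = Add(3, Add(Rational(-4, 3), Mul(Rational(-1, 3), d))) = Add(Rational(5, 3), Mul(Rational(-1, 3), d)))
Function('B')(s, u) = Add(10, Mul(-2, s)) (Function('B')(s, u) = Mul(6, Add(Rational(5, 3), Mul(Rational(-1, 3), s))) = Add(10, Mul(-2, s)))
Mul(Mul(19, Function('B')(0, -1)), 16) = Mul(Mul(19, Add(10, Mul(-2, 0))), 16) = Mul(Mul(19, Add(10, 0)), 16) = Mul(Mul(19, 10), 16) = Mul(190, 16) = 3040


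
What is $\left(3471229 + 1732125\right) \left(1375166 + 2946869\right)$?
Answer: $22489078105390$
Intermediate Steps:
$\left(3471229 + 1732125\right) \left(1375166 + 2946869\right) = 5203354 \cdot 4322035 = 22489078105390$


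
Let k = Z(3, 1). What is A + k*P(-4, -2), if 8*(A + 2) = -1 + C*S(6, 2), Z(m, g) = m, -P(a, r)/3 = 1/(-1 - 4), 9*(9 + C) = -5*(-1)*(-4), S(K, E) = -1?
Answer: 97/90 ≈ 1.0778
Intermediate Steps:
C = -101/9 (C = -9 + (-5*(-1)*(-4))/9 = -9 + (5*(-4))/9 = -9 + (⅑)*(-20) = -9 - 20/9 = -101/9 ≈ -11.222)
P(a, r) = ⅗ (P(a, r) = -3/(-1 - 4) = -3/(-5) = -3*(-⅕) = ⅗)
A = -13/18 (A = -2 + (-1 - 101/9*(-1))/8 = -2 + (-1 + 101/9)/8 = -2 + (⅛)*(92/9) = -2 + 23/18 = -13/18 ≈ -0.72222)
k = 3
A + k*P(-4, -2) = -13/18 + 3*(⅗) = -13/18 + 9/5 = 97/90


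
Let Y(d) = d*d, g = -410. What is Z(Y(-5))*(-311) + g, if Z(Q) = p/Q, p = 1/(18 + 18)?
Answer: -369311/900 ≈ -410.35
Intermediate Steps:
Y(d) = d**2
p = 1/36 ≈ 0.027778
Z(Q) = 1/(36*Q)
Z(Y(-5))*(-311) + g = (1/(36*((-5)**2)))*(-311) - 410 = ((1/36)/25)*(-311) - 410 = ((1/36)*(1/25))*(-311) - 410 = (1/900)*(-311) - 410 = -311/900 - 410 = -369311/900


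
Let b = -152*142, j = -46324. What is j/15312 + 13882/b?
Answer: -37888075/10327944 ≈ -3.6685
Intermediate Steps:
b = -21584
j/15312 + 13882/b = -46324/15312 + 13882/(-21584) = -46324*1/15312 + 13882*(-1/21584) = -11581/3828 - 6941/10792 = -37888075/10327944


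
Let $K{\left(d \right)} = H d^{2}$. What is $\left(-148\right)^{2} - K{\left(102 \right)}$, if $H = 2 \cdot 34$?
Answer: $-685568$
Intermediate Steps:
$H = 68$
$K{\left(d \right)} = 68 d^{2}$
$\left(-148\right)^{2} - K{\left(102 \right)} = \left(-148\right)^{2} - 68 \cdot 102^{2} = 21904 - 68 \cdot 10404 = 21904 - 707472 = -685568$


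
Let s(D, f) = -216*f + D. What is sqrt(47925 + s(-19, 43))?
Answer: sqrt(38618) ≈ 196.51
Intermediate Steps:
s(D, f) = D - 216*f
sqrt(47925 + s(-19, 43)) = sqrt(47925 + (-19 - 216*43)) = sqrt(47925 + (-19 - 9288)) = sqrt(47925 - 9307) = sqrt(38618)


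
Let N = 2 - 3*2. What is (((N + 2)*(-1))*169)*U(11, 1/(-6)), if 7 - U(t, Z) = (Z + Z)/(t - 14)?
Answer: 20956/9 ≈ 2328.4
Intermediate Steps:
N = -4 (N = 2 - 6 = -4)
U(t, Z) = 7 - 2*Z/(-14 + t) (U(t, Z) = 7 - (Z + Z)/(t - 14) = 7 - 2*Z/(-14 + t))
(((N + 2)*(-1))*169)*U(11, 1/(-6)) = (((-4 + 2)*(-1))*169)*((-98 - 2/(-6) + 7*11)/(-14 + 11)) = (-2*(-1)*169)*((-98 - 2*(-⅙) + 77)/(-3)) = (2*169)*(-(-98 + ⅓ + 77)/3) = 338*(-⅓*(-62/3)) = 338*(62/9) = 20956/9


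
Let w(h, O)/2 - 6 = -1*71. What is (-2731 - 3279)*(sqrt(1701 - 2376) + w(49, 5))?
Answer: 781300 - 90150*I*sqrt(3) ≈ 7.813e+5 - 1.5614e+5*I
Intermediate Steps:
w(h, O) = -130 (w(h, O) = 12 + 2*(-1*71) = 12 + 2*(-71) = 12 - 142 = -130)
(-2731 - 3279)*(sqrt(1701 - 2376) + w(49, 5)) = (-2731 - 3279)*(sqrt(1701 - 2376) - 130) = -6010*(sqrt(-675) - 130) = -6010*(15*I*sqrt(3) - 130) = -6010*(-130 + 15*I*sqrt(3)) = 781300 - 90150*I*sqrt(3)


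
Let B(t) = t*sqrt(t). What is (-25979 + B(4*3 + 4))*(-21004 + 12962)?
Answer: 208408430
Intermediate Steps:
B(t) = t**(3/2)
(-25979 + B(4*3 + 4))*(-21004 + 12962) = (-25979 + (4*3 + 4)**(3/2))*(-21004 + 12962) = (-25979 + (12 + 4)**(3/2))*(-8042) = (-25979 + 16**(3/2))*(-8042) = (-25979 + 64)*(-8042) = -25915*(-8042) = 208408430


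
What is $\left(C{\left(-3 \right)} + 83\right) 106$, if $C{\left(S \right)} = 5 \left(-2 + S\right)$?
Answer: $6148$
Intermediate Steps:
$C{\left(S \right)} = -10 + 5 S$
$\left(C{\left(-3 \right)} + 83\right) 106 = \left(\left(-10 + 5 \left(-3\right)\right) + 83\right) 106 = \left(\left(-10 - 15\right) + 83\right) 106 = \left(-25 + 83\right) 106 = 58 \cdot 106 = 6148$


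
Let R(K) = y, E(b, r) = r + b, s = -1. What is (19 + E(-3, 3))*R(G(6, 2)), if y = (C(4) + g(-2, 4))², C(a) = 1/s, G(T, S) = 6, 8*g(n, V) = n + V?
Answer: 171/16 ≈ 10.688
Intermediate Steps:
g(n, V) = V/8 + n/8 (g(n, V) = (n + V)/8 = (V + n)/8 = V/8 + n/8)
C(a) = -1 (C(a) = 1/(-1) = 1*(-1) = -1)
y = 9/16 (y = (-1 + ((⅛)*4 + (⅛)*(-2)))² = (-1 + (½ - ¼))² = (-1 + ¼)² = (-¾)² = 9/16 ≈ 0.56250)
E(b, r) = b + r
R(K) = 9/16
(19 + E(-3, 3))*R(G(6, 2)) = (19 + (-3 + 3))*(9/16) = (19 + 0)*(9/16) = 19*(9/16) = 171/16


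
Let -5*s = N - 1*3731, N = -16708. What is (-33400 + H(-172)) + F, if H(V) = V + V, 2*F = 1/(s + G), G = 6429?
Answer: -3548788987/105168 ≈ -33744.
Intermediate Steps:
s = 20439/5 (s = -(-16708 - 1*3731)/5 = -(-16708 - 3731)/5 = -⅕*(-20439) = 20439/5 ≈ 4087.8)
F = 5/105168 (F = 1/(2*(20439/5 + 6429)) = 1/(2*(52584/5)) = (½)*(5/52584) = 5/105168 ≈ 4.7543e-5)
H(V) = 2*V
(-33400 + H(-172)) + F = (-33400 + 2*(-172)) + 5/105168 = (-33400 - 344) + 5/105168 = -33744 + 5/105168 = -3548788987/105168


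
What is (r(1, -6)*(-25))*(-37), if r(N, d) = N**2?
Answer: 925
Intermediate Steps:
(r(1, -6)*(-25))*(-37) = (1**2*(-25))*(-37) = (1*(-25))*(-37) = -25*(-37) = 925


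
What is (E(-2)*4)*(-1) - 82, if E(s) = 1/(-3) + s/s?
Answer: -254/3 ≈ -84.667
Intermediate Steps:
E(s) = ⅔ (E(s) = 1*(-⅓) + 1 = -⅓ + 1 = ⅔)
(E(-2)*4)*(-1) - 82 = ((⅔)*4)*(-1) - 82 = (8/3)*(-1) - 82 = -8/3 - 82 = -254/3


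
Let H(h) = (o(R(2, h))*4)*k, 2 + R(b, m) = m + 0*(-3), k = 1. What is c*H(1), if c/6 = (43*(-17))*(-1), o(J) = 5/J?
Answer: -87720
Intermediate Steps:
R(b, m) = -2 + m (R(b, m) = -2 + (m + 0*(-3)) = -2 + (m + 0) = -2 + m)
c = 4386 (c = 6*((43*(-17))*(-1)) = 6*(-731*(-1)) = 6*731 = 4386)
H(h) = 20/(-2 + h) (H(h) = ((5/(-2 + h))*4)*1 = (20/(-2 + h))*1 = 20/(-2 + h))
c*H(1) = 4386*(20/(-2 + 1)) = 4386*(20/(-1)) = 4386*(20*(-1)) = 4386*(-20) = -87720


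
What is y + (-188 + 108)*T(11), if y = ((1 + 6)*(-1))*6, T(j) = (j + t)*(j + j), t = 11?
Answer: -38762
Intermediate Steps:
T(j) = 2*j*(11 + j) (T(j) = (j + 11)*(j + j) = (11 + j)*(2*j) = 2*j*(11 + j))
y = -42 (y = (7*(-1))*6 = -7*6 = -42)
y + (-188 + 108)*T(11) = -42 + (-188 + 108)*(2*11*(11 + 11)) = -42 - 160*11*22 = -42 - 80*484 = -42 - 38720 = -38762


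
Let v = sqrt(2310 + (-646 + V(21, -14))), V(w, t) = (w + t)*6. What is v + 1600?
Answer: 1600 + sqrt(1706) ≈ 1641.3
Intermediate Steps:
V(w, t) = 6*t + 6*w (V(w, t) = (t + w)*6 = 6*t + 6*w)
v = sqrt(1706) (v = sqrt(2310 + (-646 + (6*(-14) + 6*21))) = sqrt(2310 + (-646 + (-84 + 126))) = sqrt(2310 + (-646 + 42)) = sqrt(2310 - 604) = sqrt(1706) ≈ 41.304)
v + 1600 = sqrt(1706) + 1600 = 1600 + sqrt(1706)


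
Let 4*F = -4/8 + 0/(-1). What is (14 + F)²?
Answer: 12321/64 ≈ 192.52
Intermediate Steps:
F = -⅛ (F = (-4/8 + 0/(-1))/4 = (-4*⅛ + 0*(-1))/4 = (-½ + 0)/4 = (¼)*(-½) = -⅛ ≈ -0.12500)
(14 + F)² = (14 - ⅛)² = (111/8)² = 12321/64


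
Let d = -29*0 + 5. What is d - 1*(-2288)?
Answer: 2293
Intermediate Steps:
d = 5 (d = 0 + 5 = 5)
d - 1*(-2288) = 5 - 1*(-2288) = 5 + 2288 = 2293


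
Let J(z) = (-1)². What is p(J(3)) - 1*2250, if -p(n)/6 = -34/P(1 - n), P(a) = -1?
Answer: -2454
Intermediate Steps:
J(z) = 1
p(n) = -204 (p(n) = -(-204)/(-1) = -(-204)*(-1) = -6*34 = -204)
p(J(3)) - 1*2250 = -204 - 1*2250 = -204 - 2250 = -2454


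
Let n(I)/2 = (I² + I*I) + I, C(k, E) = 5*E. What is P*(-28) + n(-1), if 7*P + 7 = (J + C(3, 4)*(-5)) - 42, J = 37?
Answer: 450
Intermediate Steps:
n(I) = 2*I + 4*I² (n(I) = 2*((I² + I*I) + I) = 2*((I² + I²) + I) = 2*(2*I² + I) = 2*(I + 2*I²) = 2*I + 4*I²)
P = -16 (P = -1 + ((37 + (5*4)*(-5)) - 42)/7 = -1 + ((37 + 20*(-5)) - 42)/7 = -1 + ((37 - 100) - 42)/7 = -1 + (-63 - 42)/7 = -1 + (⅐)*(-105) = -1 - 15 = -16)
P*(-28) + n(-1) = -16*(-28) + 2*(-1)*(1 + 2*(-1)) = 448 + 2*(-1)*(1 - 2) = 448 + 2*(-1)*(-1) = 448 + 2 = 450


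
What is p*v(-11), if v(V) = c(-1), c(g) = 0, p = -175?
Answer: 0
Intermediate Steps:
v(V) = 0
p*v(-11) = -175*0 = 0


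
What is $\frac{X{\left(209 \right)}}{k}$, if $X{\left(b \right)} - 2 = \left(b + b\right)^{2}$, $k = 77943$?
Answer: $\frac{58242}{25981} \approx 2.2417$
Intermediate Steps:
$X{\left(b \right)} = 2 + 4 b^{2}$ ($X{\left(b \right)} = 2 + \left(b + b\right)^{2} = 2 + \left(2 b\right)^{2} = 2 + 4 b^{2}$)
$\frac{X{\left(209 \right)}}{k} = \frac{2 + 4 \cdot 209^{2}}{77943} = \left(2 + 4 \cdot 43681\right) \frac{1}{77943} = \left(2 + 174724\right) \frac{1}{77943} = 174726 \cdot \frac{1}{77943} = \frac{58242}{25981}$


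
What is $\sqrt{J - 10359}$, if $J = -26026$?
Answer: $i \sqrt{36385} \approx 190.75 i$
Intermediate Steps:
$\sqrt{J - 10359} = \sqrt{-26026 - 10359} = \sqrt{-36385} = i \sqrt{36385}$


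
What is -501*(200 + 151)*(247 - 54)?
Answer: -33939243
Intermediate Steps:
-501*(200 + 151)*(247 - 54) = -175851*193 = -501*67743 = -33939243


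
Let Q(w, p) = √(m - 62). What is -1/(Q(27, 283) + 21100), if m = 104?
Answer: -10550/222604979 + √42/445209958 ≈ -4.7379e-5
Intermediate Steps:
Q(w, p) = √42 (Q(w, p) = √(104 - 62) = √42)
-1/(Q(27, 283) + 21100) = -1/(√42 + 21100) = -1/(21100 + √42)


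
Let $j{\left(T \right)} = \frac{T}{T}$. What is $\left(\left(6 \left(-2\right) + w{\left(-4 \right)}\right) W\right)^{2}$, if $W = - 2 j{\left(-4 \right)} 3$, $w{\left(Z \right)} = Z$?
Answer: $9216$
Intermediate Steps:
$j{\left(T \right)} = 1$
$W = -6$ ($W = \left(-2\right) 1 \cdot 3 = \left(-2\right) 3 = -6$)
$\left(\left(6 \left(-2\right) + w{\left(-4 \right)}\right) W\right)^{2} = \left(\left(6 \left(-2\right) - 4\right) \left(-6\right)\right)^{2} = \left(\left(-12 - 4\right) \left(-6\right)\right)^{2} = \left(\left(-16\right) \left(-6\right)\right)^{2} = 96^{2} = 9216$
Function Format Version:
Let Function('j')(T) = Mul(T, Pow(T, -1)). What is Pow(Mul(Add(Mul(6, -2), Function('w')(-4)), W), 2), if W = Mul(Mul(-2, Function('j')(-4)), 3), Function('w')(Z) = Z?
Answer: 9216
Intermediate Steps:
Function('j')(T) = 1
W = -6 (W = Mul(Mul(-2, 1), 3) = Mul(-2, 3) = -6)
Pow(Mul(Add(Mul(6, -2), Function('w')(-4)), W), 2) = Pow(Mul(Add(Mul(6, -2), -4), -6), 2) = Pow(Mul(Add(-12, -4), -6), 2) = Pow(Mul(-16, -6), 2) = Pow(96, 2) = 9216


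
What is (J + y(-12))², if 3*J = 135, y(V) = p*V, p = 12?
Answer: 9801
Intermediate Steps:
y(V) = 12*V
J = 45 (J = (⅓)*135 = 45)
(J + y(-12))² = (45 + 12*(-12))² = (45 - 144)² = (-99)² = 9801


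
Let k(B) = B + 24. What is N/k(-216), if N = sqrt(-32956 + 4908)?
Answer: -I*sqrt(1753)/48 ≈ -0.87227*I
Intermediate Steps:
N = 4*I*sqrt(1753) (N = sqrt(-28048) = 4*I*sqrt(1753) ≈ 167.48*I)
k(B) = 24 + B
N/k(-216) = (4*I*sqrt(1753))/(24 - 216) = (4*I*sqrt(1753))/(-192) = (4*I*sqrt(1753))*(-1/192) = -I*sqrt(1753)/48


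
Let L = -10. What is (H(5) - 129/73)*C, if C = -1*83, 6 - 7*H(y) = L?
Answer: -21995/511 ≈ -43.043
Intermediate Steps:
H(y) = 16/7 (H(y) = 6/7 - 1/7*(-10) = 6/7 + 10/7 = 16/7)
C = -83
(H(5) - 129/73)*C = (16/7 - 129/73)*(-83) = (265/511)*(-83) = -21995/511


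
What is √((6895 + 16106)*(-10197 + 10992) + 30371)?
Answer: √18316166 ≈ 4279.7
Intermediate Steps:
√((6895 + 16106)*(-10197 + 10992) + 30371) = √(23001*795 + 30371) = √(18285795 + 30371) = √18316166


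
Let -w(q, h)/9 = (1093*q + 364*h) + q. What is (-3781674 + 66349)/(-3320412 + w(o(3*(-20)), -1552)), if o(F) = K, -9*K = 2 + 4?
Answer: -3715325/1770504 ≈ -2.0985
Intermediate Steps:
K = -2/3 (K = -(2 + 4)/9 = -1/9*6 = -2/3 ≈ -0.66667)
o(F) = -2/3
w(q, h) = -9846*q - 3276*h (w(q, h) = -9*((1093*q + 364*h) + q) = -9*((364*h + 1093*q) + q) = -9*(364*h + 1094*q) = -9846*q - 3276*h)
(-3781674 + 66349)/(-3320412 + w(o(3*(-20)), -1552)) = (-3781674 + 66349)/(-3320412 + (-9846*(-2/3) - 3276*(-1552))) = -3715325/(-3320412 + (6564 + 5084352)) = -3715325/(-3320412 + 5090916) = -3715325/1770504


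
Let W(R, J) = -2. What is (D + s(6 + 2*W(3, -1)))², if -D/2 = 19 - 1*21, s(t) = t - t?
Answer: 16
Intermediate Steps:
s(t) = 0
D = 4 (D = -2*(19 - 1*21) = -2*(19 - 21) = -2*(-2) = 4)
(D + s(6 + 2*W(3, -1)))² = (4 + 0)² = 4² = 16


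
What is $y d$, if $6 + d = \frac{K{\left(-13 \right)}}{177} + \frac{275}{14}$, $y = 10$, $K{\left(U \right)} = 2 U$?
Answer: $\frac{167215}{1239} \approx 134.96$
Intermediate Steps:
$d = \frac{33443}{2478}$ ($d = -6 + \left(\frac{2 \left(-13\right)}{177} + \frac{275}{14}\right) = -6 + \left(\left(-26\right) \frac{1}{177} + 275 \cdot \frac{1}{14}\right) = -6 + \left(- \frac{26}{177} + \frac{275}{14}\right) = -6 + \frac{48311}{2478} = \frac{33443}{2478} \approx 13.496$)
$y d = 10 \cdot \frac{33443}{2478} = \frac{167215}{1239}$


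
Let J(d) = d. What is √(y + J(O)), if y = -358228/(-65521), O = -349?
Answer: I*√1474786046121/65521 ≈ 18.535*I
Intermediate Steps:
y = 358228/65521 (y = -358228*(-1/65521) = 358228/65521 ≈ 5.4674)
√(y + J(O)) = √(358228/65521 - 349) = √(-22508601/65521) = I*√1474786046121/65521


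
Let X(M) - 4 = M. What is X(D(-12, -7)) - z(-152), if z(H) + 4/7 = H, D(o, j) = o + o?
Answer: 928/7 ≈ 132.57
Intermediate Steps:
D(o, j) = 2*o
X(M) = 4 + M
z(H) = -4/7 + H
X(D(-12, -7)) - z(-152) = (4 + 2*(-12)) - (-4/7 - 152) = (4 - 24) - 1*(-1068/7) = -20 + 1068/7 = 928/7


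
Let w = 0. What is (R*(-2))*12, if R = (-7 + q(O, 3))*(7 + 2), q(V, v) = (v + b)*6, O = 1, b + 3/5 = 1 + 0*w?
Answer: -14472/5 ≈ -2894.4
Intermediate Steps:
b = ⅖ (b = -⅗ + (1 + 0*0) = -⅗ + (1 + 0) = -⅗ + 1 = ⅖ ≈ 0.40000)
q(V, v) = 12/5 + 6*v (q(V, v) = (v + ⅖)*6 = (⅖ + v)*6 = 12/5 + 6*v)
R = 603/5 (R = (-7 + (12/5 + 6*3))*(7 + 2) = (-7 + (12/5 + 18))*9 = (-7 + 102/5)*9 = (67/5)*9 = 603/5 ≈ 120.60)
(R*(-2))*12 = ((603/5)*(-2))*12 = -1206/5*12 = -14472/5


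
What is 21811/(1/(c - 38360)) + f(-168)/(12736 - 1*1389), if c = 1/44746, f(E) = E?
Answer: -60686404728607633/72533266 ≈ -8.3667e+8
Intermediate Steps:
c = 1/44746 ≈ 2.2348e-5
21811/(1/(c - 38360)) + f(-168)/(12736 - 1*1389) = 21811/(1/(1/44746 - 38360)) - 168/(12736 - 1*1389) = 21811/(1/(-1716456559/44746)) - 168/(12736 - 1389) = 21811/(-44746/1716456559) - 168/11347 = 21811*(-1716456559/44746) - 168*1/11347 = -37437634008349/44746 - 24/1621 = -60686404728607633/72533266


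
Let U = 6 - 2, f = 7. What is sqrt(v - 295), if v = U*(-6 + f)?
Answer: I*sqrt(291) ≈ 17.059*I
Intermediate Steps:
U = 4
v = 4 (v = 4*(-6 + 7) = 4*1 = 4)
sqrt(v - 295) = sqrt(4 - 295) = sqrt(-291) = I*sqrt(291)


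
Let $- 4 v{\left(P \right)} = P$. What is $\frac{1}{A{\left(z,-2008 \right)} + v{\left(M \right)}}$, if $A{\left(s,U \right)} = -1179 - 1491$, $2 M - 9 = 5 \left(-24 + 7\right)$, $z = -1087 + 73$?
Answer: $- \frac{2}{5321} \approx -0.00037587$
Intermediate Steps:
$z = -1014$
$M = -38$ ($M = \frac{9}{2} + \frac{5 \left(-24 + 7\right)}{2} = \frac{9}{2} + \frac{5 \left(-17\right)}{2} = \frac{9}{2} + \frac{1}{2} \left(-85\right) = \frac{9}{2} - \frac{85}{2} = -38$)
$v{\left(P \right)} = - \frac{P}{4}$
$A{\left(s,U \right)} = -2670$
$\frac{1}{A{\left(z,-2008 \right)} + v{\left(M \right)}} = \frac{1}{-2670 - - \frac{19}{2}} = \frac{1}{-2670 + \frac{19}{2}} = \frac{1}{- \frac{5321}{2}} = - \frac{2}{5321}$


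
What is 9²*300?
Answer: 24300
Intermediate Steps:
9²*300 = 81*300 = 24300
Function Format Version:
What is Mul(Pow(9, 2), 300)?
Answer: 24300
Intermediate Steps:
Mul(Pow(9, 2), 300) = Mul(81, 300) = 24300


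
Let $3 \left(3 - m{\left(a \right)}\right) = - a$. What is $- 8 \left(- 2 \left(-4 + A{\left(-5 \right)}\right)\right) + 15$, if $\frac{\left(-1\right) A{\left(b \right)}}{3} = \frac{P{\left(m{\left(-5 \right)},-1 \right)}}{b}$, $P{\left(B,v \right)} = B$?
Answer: $- \frac{181}{5} \approx -36.2$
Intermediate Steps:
$m{\left(a \right)} = 3 + \frac{a}{3}$ ($m{\left(a \right)} = 3 - \frac{\left(-1\right) a}{3} = 3 + \frac{a}{3}$)
$A{\left(b \right)} = - \frac{4}{b}$ ($A{\left(b \right)} = - 3 \frac{3 + \frac{1}{3} \left(-5\right)}{b} = - 3 \frac{3 - \frac{5}{3}}{b} = - 3 \frac{4}{3 b} = - \frac{4}{b}$)
$- 8 \left(- 2 \left(-4 + A{\left(-5 \right)}\right)\right) + 15 = - 8 \left(- 2 \left(-4 - \frac{4}{-5}\right)\right) + 15 = - 8 \left(- 2 \left(-4 - - \frac{4}{5}\right)\right) + 15 = - 8 \left(- 2 \left(-4 + \frac{4}{5}\right)\right) + 15 = - 8 \left(\left(-2\right) \left(- \frac{16}{5}\right)\right) + 15 = \left(-8\right) \frac{32}{5} + 15 = - \frac{256}{5} + 15 = - \frac{181}{5}$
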